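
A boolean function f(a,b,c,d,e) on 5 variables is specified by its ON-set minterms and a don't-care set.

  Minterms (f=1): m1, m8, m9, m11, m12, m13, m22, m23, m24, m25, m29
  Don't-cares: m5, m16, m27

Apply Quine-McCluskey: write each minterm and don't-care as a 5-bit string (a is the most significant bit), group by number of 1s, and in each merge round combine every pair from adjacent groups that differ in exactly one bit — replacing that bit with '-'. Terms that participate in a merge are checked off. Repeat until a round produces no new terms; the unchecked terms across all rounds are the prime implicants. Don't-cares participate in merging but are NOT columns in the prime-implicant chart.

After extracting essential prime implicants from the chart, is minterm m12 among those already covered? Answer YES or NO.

size-2^0 implicants → 00001(✓)  00101(✓)  01000(✓)  01001(✓)  01011(✓)  01100(✓)  01101(✓)  10000(✓)  10110(✓)  10111(✓)  11000(✓)  11001(✓)  11011(✓)  11101(✓)
size-2^1 implicants → -1000(✓)  -1001(✓)  -1011(✓)  -1101(✓)  0-001(✓)  0-101(✓)  00-01(✓)  01-00(✓)  01-01(✓)  010-1(✓)  0100-(✓)  0110-(✓)  1-000  1011-  11-01(✓)  110-1(✓)  1100-(✓)
size-2^2 implicants → -1-01  -10-1  -100-  0--01  01-0-
Unchecked terms (primes): -1-01, -10-1, -100-, 0--01, 01-0-, 1-000, 1011-
Minterm coverage:
  m1 ⊆ 0--01 [E]
  m8 ⊆ -100-,01-0-
  m9 ⊆ -1-01,-10-1,-100-,0--01,01-0-
  m11 ⊆ -10-1 [E]
  m12 ⊆ 01-0- [E]
  m13 ⊆ -1-01,0--01,01-0-
  m22 ⊆ 1011- [E]
  m23 ⊆ 1011- [E]
  m24 ⊆ -100-,1-000
  m25 ⊆ -1-01,-10-1,-100-
  m29 ⊆ -1-01 [E]
E = {-1-01, -10-1, 0--01, 01-0-, 1011-}

YES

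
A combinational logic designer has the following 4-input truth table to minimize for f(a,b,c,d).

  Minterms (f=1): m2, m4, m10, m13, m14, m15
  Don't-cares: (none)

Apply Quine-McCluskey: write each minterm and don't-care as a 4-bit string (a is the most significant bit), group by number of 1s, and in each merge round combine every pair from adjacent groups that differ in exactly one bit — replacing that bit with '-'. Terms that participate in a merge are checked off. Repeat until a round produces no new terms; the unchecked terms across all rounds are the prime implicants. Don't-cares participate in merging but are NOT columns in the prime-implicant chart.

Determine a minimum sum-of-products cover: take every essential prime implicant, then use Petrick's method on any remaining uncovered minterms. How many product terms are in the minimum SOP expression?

[col 0] 0010*, 0100, 1010*, 1101*, 1110*, 1111*
[col 1] -010, 1-10, 11-1, 111-
Prime implicants: -010, 0100, 1-10, 11-1, 111-
PI chart (minterm → PIs covering it):
  2 | -010  (sole → essential)
  4 | 0100  (sole → essential)
  10 | -010,1-10
  13 | 11-1  (sole → essential)
  14 | 1-10,111-
  15 | 11-1,111-
Essential prime implicants: -010, 0100, 11-1
Petrick residual → 1-10
Minimum SOP uses 4 PIs: b'cd' + a'bc'd' + acd' + abd

4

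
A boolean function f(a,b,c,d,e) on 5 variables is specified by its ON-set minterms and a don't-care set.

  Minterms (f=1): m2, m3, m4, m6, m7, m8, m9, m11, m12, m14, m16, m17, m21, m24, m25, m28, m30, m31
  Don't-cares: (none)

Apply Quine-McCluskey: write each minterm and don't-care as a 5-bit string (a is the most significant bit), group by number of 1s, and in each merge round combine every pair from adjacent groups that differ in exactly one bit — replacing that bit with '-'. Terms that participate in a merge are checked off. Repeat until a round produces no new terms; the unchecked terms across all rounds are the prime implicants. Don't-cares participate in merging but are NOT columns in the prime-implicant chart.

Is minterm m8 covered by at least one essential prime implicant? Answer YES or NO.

size-2^0 implicants → 00010(✓)  00011(✓)  00100(✓)  00110(✓)  00111(✓)  01000(✓)  01001(✓)  01011(✓)  01100(✓)  01110(✓)  10000(✓)  10001(✓)  10101(✓)  11000(✓)  11001(✓)  11100(✓)  11110(✓)  11111(✓)
size-2^1 implicants → -1000(✓)  -1001(✓)  -1100(✓)  -1110(✓)  0-011  0-100(✓)  0-110(✓)  00-10(✓)  00-11(✓)  0001-(✓)  001-0(✓)  0011-(✓)  01-00(✓)  010-1  0100-(✓)  011-0(✓)  1-000(✓)  1-001(✓)  10-01  1000-(✓)  11-00(✓)  1100-(✓)  111-0(✓)  1111-
size-2^2 implicants → -1-00  -100-  -11-0  0-1-0  00-1-  1-00-
Unchecked terms (primes): -1-00, -100-, -11-0, 0-011, 0-1-0, 00-1-, 010-1, 1-00-, 10-01, 1111-
Minterm coverage:
  m2 ⊆ 00-1- [E]
  m3 ⊆ 0-011,00-1-
  m4 ⊆ 0-1-0 [E]
  m6 ⊆ 0-1-0,00-1-
  m7 ⊆ 00-1- [E]
  m8 ⊆ -1-00,-100-
  m9 ⊆ -100-,010-1
  m11 ⊆ 0-011,010-1
  m12 ⊆ -1-00,-11-0,0-1-0
  m14 ⊆ -11-0,0-1-0
  m16 ⊆ 1-00- [E]
  m17 ⊆ 1-00-,10-01
  m21 ⊆ 10-01 [E]
  m24 ⊆ -1-00,-100-,1-00-
  m25 ⊆ -100-,1-00-
  m28 ⊆ -1-00,-11-0
  m30 ⊆ -11-0,1111-
  m31 ⊆ 1111- [E]
E = {0-1-0, 00-1-, 1-00-, 10-01, 1111-}

NO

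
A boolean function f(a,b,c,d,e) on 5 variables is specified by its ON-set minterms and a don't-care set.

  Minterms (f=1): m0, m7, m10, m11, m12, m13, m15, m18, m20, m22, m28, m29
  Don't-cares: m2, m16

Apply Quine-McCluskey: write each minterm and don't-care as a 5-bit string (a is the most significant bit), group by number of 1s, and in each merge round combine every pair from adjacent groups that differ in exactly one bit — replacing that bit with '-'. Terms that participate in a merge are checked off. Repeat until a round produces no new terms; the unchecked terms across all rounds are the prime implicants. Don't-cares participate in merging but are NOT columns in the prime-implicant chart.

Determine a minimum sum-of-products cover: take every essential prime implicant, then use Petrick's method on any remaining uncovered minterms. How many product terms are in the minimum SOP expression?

Round 0: 00000✓ 00010✓ 00111✓ 01010✓ 01011✓ 01100✓ 01101✓ 01111✓ 10000✓ 10010✓ 10100✓ 10110✓ 11100✓ 11101✓
Round 1: -0000✓ -0010✓ -1100✓ -1101✓ 0-010 0-111 000-0✓ 01-11 0101- 011-1 0110-✓ 1-100 10-00✓ 10-10✓ 100-0✓ 101-0✓ 1110-✓
Round 2: -00-0 -110- 10--0
PIs = {-00-0, -110-, 0-010, 0-111, 01-11, 0101-, 011-1, 1-100, 10--0}
Coverage chart:
  m0: -00-0 ←essential
  m7: 0-111 ←essential
  m10: 0-010,0101-
  m11: 01-11,0101-
  m12: -110- ←essential
  m13: -110-,011-1
  m15: 0-111,01-11,011-1
  m18: -00-0,10--0
  m20: 1-100,10--0
  m22: 10--0 ←essential
  m28: -110-,1-100
  m29: -110- ←essential
Essential: -00-0, -110-, 0-111, 10--0
Petrick residual → 0101-
Min cover (5 terms): b'c'e' + bcd' + a'cde + a'bc'd + ab'e'

5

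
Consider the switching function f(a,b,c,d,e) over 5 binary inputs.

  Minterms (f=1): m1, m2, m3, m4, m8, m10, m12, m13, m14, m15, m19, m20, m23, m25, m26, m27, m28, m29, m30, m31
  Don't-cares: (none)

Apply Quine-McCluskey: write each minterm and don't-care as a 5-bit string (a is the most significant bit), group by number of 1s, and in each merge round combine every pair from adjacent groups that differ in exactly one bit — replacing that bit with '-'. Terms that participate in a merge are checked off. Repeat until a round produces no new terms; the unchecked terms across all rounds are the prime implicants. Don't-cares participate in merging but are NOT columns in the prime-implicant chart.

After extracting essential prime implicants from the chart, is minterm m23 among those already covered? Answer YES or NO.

Round 0: 00001✓ 00010✓ 00011✓ 00100✓ 01000✓ 01010✓ 01100✓ 01101✓ 01110✓ 01111✓ 10011✓ 10100✓ 10111✓ 11001✓ 11010✓ 11011✓ 11100✓ 11101✓ 11110✓ 11111✓
Round 1: -0011 -0100✓ -1010✓ -1100✓ -1101✓ -1110✓ -1111✓ 0-010 0-100✓ 000-1 0001- 01-00✓ 01-10✓ 010-0✓ 011-0✓ 011-1✓ 0110-✓ 0111-✓ 1-011✓ 1-100✓ 1-111✓ 10-11✓ 11-01✓ 11-10✓ 11-11✓ 110-1✓ 1101-✓ 111-0✓ 111-1✓ 1110-✓ 1111-✓
Round 2: --100 -1-10 -11-0✓ -11-1✓ -110-✓ -111-✓ 01--0 011--✓ 1--11 11--1 11-1- 111--✓
Round 3: -11--
PIs = {--100, -0011, -1-10, -11--, 0-010, 000-1, 0001-, 01--0, 1--11, 11--1, 11-1-}
Coverage chart:
  m1: 000-1 ←essential
  m2: 0-010,0001-
  m3: -0011,000-1,0001-
  m4: --100 ←essential
  m8: 01--0 ←essential
  m10: -1-10,0-010,01--0
  m12: --100,-11--,01--0
  m13: -11-- ←essential
  m14: -1-10,-11--,01--0
  m15: -11-- ←essential
  m19: -0011,1--11
  m20: --100 ←essential
  m23: 1--11 ←essential
  m25: 11--1 ←essential
  m26: -1-10,11-1-
  m27: 1--11,11--1,11-1-
  m28: --100,-11--
  m29: -11--,11--1
  m30: -1-10,-11--,11-1-
  m31: -11--,1--11,11--1,11-1-
Essential: --100, -11--, 000-1, 01--0, 1--11, 11--1

YES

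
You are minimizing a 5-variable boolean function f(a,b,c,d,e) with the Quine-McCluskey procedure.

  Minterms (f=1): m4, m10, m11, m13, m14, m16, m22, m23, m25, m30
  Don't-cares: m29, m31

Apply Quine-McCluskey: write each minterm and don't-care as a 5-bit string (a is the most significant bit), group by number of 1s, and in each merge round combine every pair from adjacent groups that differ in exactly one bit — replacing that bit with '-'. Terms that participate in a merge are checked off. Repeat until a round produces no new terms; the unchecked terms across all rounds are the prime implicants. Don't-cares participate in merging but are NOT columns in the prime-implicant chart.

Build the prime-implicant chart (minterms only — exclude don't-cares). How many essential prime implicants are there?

size-2^0 implicants → 00100  01010(✓)  01011(✓)  01101(✓)  01110(✓)  10000  10110(✓)  10111(✓)  11001(✓)  11101(✓)  11110(✓)  11111(✓)
size-2^1 implicants → -1101  -1110  01-10  0101-  1-110(✓)  1-111(✓)  1011-(✓)  11-01  111-1  1111-(✓)
size-2^2 implicants → 1-11-
Unchecked terms (primes): -1101, -1110, 00100, 01-10, 0101-, 1-11-, 10000, 11-01, 111-1
Minterm coverage:
  m4 ⊆ 00100 [E]
  m10 ⊆ 01-10,0101-
  m11 ⊆ 0101- [E]
  m13 ⊆ -1101 [E]
  m14 ⊆ -1110,01-10
  m16 ⊆ 10000 [E]
  m22 ⊆ 1-11- [E]
  m23 ⊆ 1-11- [E]
  m25 ⊆ 11-01 [E]
  m30 ⊆ -1110,1-11-
E = {-1101, 00100, 0101-, 1-11-, 10000, 11-01}

6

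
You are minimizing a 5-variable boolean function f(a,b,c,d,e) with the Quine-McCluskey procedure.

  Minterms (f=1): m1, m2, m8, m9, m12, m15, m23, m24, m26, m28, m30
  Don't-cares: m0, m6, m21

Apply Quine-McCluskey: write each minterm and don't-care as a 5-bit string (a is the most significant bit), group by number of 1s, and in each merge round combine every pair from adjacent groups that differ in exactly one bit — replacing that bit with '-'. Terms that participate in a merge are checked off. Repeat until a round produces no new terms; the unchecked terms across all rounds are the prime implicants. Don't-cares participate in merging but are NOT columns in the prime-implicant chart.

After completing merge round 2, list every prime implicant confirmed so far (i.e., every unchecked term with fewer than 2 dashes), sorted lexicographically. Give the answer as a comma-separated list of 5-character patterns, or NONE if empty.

size-2^0 implicants → 00000(✓)  00001(✓)  00010(✓)  00110(✓)  01000(✓)  01001(✓)  01100(✓)  01111  10101(✓)  10111(✓)  11000(✓)  11010(✓)  11100(✓)  11110(✓)
size-2^1 implicants → -1000(✓)  -1100(✓)  0-000(✓)  0-001(✓)  00-10  000-0  0000-(✓)  01-00(✓)  0100-(✓)  101-1  11-00(✓)  11-10(✓)  110-0(✓)  111-0(✓)
size-2^2 implicants → -1-00  0-00-  11--0
Unchecked terms (primes): -1-00, 0-00-, 00-10, 000-0, 01111, 101-1, 11--0

00-10, 000-0, 01111, 101-1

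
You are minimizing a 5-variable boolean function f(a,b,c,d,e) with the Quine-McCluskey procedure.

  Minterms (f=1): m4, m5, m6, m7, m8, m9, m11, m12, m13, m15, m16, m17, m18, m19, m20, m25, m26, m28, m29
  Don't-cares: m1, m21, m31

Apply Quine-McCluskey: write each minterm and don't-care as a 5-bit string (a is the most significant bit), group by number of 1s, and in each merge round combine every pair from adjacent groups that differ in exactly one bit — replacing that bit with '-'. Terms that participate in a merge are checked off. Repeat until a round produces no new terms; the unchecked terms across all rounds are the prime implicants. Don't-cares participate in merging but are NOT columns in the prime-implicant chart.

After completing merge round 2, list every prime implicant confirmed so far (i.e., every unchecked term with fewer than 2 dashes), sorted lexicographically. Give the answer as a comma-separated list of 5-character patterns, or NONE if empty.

1-010

Round 0: 00001✓ 00100✓ 00101✓ 00110✓ 00111✓ 01000✓ 01001✓ 01011✓ 01100✓ 01101✓ 01111✓ 10000✓ 10001✓ 10010✓ 10011✓ 10100✓ 10101✓ 11001✓ 11010✓ 11100✓ 11101✓ 11111✓
Round 1: -0001✓ -0100✓ -0101✓ -1001✓ -1100✓ -1101✓ -1111✓ 0-001✓ 0-100✓ 0-101✓ 0-111✓ 00-01✓ 001-0✓ 001-1✓ 0010-✓ 0011-✓ 01-00✓ 01-01✓ 01-11✓ 010-1✓ 0100-✓ 011-1✓ 0110-✓ 1-001✓ 1-010 1-100✓ 1-101✓ 10-00✓ 10-01✓ 100-0✓ 100-1✓ 1000-✓ 1001-✓ 1010-✓ 11-01✓ 111-1✓ 1110-✓
Round 2: --001✓ --100✓ --101✓ -0-01✓ -010-✓ -1-01✓ -11-1 -110-✓ 0--01✓ 0-1-1 0-10-✓ 001-- 01--1 01-0- 1--01✓ 1-10-✓ 10-0- 100--
Round 3: ---01 --10-
PIs = {---01, --10-, -11-1, 0-1-1, 001--, 01--1, 01-0-, 1-010, 10-0-, 100--}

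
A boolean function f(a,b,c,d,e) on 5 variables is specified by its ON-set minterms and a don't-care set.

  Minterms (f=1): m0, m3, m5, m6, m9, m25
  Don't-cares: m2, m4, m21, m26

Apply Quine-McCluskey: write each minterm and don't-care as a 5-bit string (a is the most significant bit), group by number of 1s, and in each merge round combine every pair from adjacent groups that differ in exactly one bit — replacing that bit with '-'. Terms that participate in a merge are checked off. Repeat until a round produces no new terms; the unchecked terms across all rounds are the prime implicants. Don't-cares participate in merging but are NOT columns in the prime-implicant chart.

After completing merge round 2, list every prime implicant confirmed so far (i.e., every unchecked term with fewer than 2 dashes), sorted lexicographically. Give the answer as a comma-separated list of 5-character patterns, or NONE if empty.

-0101, -1001, 0001-, 0010-, 11010

[col 0] 00000*, 00010*, 00011*, 00100*, 00101*, 00110*, 01001*, 10101*, 11001*, 11010
[col 1] -0101, -1001, 00-00*, 00-10*, 000-0*, 0001-, 001-0*, 0010-
[col 2] 00--0
Prime implicants: -0101, -1001, 00--0, 0001-, 0010-, 11010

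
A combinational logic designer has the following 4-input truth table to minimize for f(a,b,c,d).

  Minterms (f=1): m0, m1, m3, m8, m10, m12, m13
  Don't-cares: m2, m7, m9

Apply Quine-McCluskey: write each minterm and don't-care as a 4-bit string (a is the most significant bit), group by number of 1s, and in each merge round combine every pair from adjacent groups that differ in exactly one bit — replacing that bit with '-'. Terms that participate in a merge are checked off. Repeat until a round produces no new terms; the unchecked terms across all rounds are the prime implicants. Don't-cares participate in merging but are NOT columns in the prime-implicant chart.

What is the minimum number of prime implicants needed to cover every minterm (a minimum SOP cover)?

3

size-2^0 implicants → 0000(✓)  0001(✓)  0010(✓)  0011(✓)  0111(✓)  1000(✓)  1001(✓)  1010(✓)  1100(✓)  1101(✓)
size-2^1 implicants → -000(✓)  -001(✓)  -010(✓)  0-11  00-0(✓)  00-1(✓)  000-(✓)  001-(✓)  1-00(✓)  1-01(✓)  10-0(✓)  100-(✓)  110-(✓)
size-2^2 implicants → -0-0  -00-  00--  1-0-
Unchecked terms (primes): -0-0, -00-, 0-11, 00--, 1-0-
Minterm coverage:
  m0 ⊆ -0-0,-00-,00--
  m1 ⊆ -00-,00--
  m3 ⊆ 0-11,00--
  m8 ⊆ -0-0,-00-,1-0-
  m10 ⊆ -0-0 [E]
  m12 ⊆ 1-0- [E]
  m13 ⊆ 1-0- [E]
E = {-0-0, 1-0-}
Petrick residual → 00--
Cover = b'd' + a'b' + ac'  |cover|=3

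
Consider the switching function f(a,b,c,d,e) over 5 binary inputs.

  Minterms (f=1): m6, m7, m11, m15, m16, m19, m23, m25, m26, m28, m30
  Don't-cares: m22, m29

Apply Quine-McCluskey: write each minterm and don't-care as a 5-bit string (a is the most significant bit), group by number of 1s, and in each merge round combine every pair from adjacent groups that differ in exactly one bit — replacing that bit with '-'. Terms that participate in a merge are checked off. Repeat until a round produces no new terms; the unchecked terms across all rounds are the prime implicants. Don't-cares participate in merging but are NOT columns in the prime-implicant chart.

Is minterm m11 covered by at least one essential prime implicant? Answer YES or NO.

[col 0] 00110*, 00111*, 01011*, 01111*, 10000, 10011*, 10110*, 10111*, 11001*, 11010*, 11100*, 11101*, 11110*
[col 1] -0110*, -0111*, 0-111, 0011-*, 01-11, 1-110, 10-11, 1011-*, 11-01, 11-10, 111-0, 1110-
[col 2] -011-
Prime implicants: -011-, 0-111, 01-11, 1-110, 10-11, 10000, 11-01, 11-10, 111-0, 1110-
PI chart (minterm → PIs covering it):
  6 | -011-  (sole → essential)
  7 | -011-,0-111
  11 | 01-11  (sole → essential)
  15 | 0-111,01-11
  16 | 10000  (sole → essential)
  19 | 10-11  (sole → essential)
  23 | -011-,10-11
  25 | 11-01  (sole → essential)
  26 | 11-10  (sole → essential)
  28 | 111-0,1110-
  30 | 1-110,11-10,111-0
Essential prime implicants: -011-, 01-11, 10-11, 10000, 11-01, 11-10

YES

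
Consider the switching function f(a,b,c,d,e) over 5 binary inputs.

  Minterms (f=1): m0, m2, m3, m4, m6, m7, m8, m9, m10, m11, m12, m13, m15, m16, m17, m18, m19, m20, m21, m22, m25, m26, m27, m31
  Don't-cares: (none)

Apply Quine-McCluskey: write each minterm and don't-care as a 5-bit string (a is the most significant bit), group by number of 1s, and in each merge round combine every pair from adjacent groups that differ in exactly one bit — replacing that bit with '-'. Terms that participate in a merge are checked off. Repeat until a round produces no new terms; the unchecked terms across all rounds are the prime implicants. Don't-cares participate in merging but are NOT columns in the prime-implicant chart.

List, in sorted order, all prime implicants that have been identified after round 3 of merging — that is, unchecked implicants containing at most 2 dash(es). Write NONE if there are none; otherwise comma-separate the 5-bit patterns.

size-2^0 implicants → 00000(✓)  00010(✓)  00011(✓)  00100(✓)  00110(✓)  00111(✓)  01000(✓)  01001(✓)  01010(✓)  01011(✓)  01100(✓)  01101(✓)  01111(✓)  10000(✓)  10001(✓)  10010(✓)  10011(✓)  10100(✓)  10101(✓)  10110(✓)  11001(✓)  11010(✓)  11011(✓)  11111(✓)
size-2^1 implicants → -0000(✓)  -0010(✓)  -0011(✓)  -0100(✓)  -0110(✓)  -1001(✓)  -1010(✓)  -1011(✓)  -1111(✓)  0-000(✓)  0-010(✓)  0-011(✓)  0-100(✓)  0-111(✓)  00-00(✓)  00-10(✓)  00-11(✓)  000-0(✓)  0001-(✓)  001-0(✓)  0011-(✓)  01-00(✓)  01-01(✓)  01-11(✓)  010-0(✓)  010-1(✓)  0100-(✓)  0101-(✓)  011-1(✓)  0110-(✓)  1-001(✓)  1-010(✓)  1-011(✓)  10-00(✓)  10-01(✓)  10-10(✓)  100-0(✓)  100-1(✓)  1000-(✓)  1001-(✓)  101-0(✓)  1010-(✓)  11-11(✓)  110-1(✓)  1101-(✓)
size-2^2 implicants → --010(✓)  --011(✓)  -0-00(✓)  -0-10(✓)  -00-0(✓)  -001-(✓)  -01-0(✓)  -1-11  -10-1  -101-(✓)  0--00  0--11  0-0-0  0-01-(✓)  00--0(✓)  00-1-  01--1  01-0-  010--  1-0-1  1-01-(✓)  10--0(✓)  10-0-  100--
size-2^3 implicants → --01-  -0--0
Unchecked terms (primes): --01-, -0--0, -1-11, -10-1, 0--00, 0--11, 0-0-0, 00-1-, 01--1, 01-0-, 010--, 1-0-1, 10-0-, 100--

-1-11, -10-1, 0--00, 0--11, 0-0-0, 00-1-, 01--1, 01-0-, 010--, 1-0-1, 10-0-, 100--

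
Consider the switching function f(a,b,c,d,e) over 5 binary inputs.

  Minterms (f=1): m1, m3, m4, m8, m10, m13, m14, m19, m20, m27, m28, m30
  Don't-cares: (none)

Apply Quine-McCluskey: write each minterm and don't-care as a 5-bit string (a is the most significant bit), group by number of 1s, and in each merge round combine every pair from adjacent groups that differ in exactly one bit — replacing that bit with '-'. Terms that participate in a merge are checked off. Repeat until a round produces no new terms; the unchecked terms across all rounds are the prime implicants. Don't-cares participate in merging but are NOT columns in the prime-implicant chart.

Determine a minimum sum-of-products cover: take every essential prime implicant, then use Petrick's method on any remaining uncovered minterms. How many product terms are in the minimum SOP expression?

size-2^0 implicants → 00001(✓)  00011(✓)  00100(✓)  01000(✓)  01010(✓)  01101  01110(✓)  10011(✓)  10100(✓)  11011(✓)  11100(✓)  11110(✓)
size-2^1 implicants → -0011  -0100  -1110  000-1  01-10  010-0  1-011  1-100  111-0
Unchecked terms (primes): -0011, -0100, -1110, 000-1, 01-10, 010-0, 01101, 1-011, 1-100, 111-0
Minterm coverage:
  m1 ⊆ 000-1 [E]
  m3 ⊆ -0011,000-1
  m4 ⊆ -0100 [E]
  m8 ⊆ 010-0 [E]
  m10 ⊆ 01-10,010-0
  m13 ⊆ 01101 [E]
  m14 ⊆ -1110,01-10
  m19 ⊆ -0011,1-011
  m20 ⊆ -0100,1-100
  m27 ⊆ 1-011 [E]
  m28 ⊆ 1-100,111-0
  m30 ⊆ -1110,111-0
E = {-0100, 000-1, 010-0, 01101, 1-011}
Petrick residual → -1110, 1-100
Cover = b'cd'e' + bcde' + a'b'c'e + a'bc'e' + a'bcd'e + ac'de + acd'e'  |cover|=7

7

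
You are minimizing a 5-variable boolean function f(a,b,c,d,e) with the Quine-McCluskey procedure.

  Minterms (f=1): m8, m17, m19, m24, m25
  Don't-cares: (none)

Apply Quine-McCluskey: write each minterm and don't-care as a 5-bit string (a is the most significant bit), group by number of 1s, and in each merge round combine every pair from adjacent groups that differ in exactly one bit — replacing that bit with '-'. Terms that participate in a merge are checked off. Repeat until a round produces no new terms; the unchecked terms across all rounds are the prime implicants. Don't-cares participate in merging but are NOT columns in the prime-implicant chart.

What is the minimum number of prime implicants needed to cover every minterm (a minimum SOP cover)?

3

Round 0: 01000✓ 10001✓ 10011✓ 11000✓ 11001✓
Round 1: -1000 1-001 100-1 1100-
PIs = {-1000, 1-001, 100-1, 1100-}
Coverage chart:
  m8: -1000 ←essential
  m17: 1-001,100-1
  m19: 100-1 ←essential
  m24: -1000,1100-
  m25: 1-001,1100-
Essential: -1000, 100-1
Petrick residual → 1-001
Min cover (3 terms): bc'd'e' + ac'd'e + ab'c'e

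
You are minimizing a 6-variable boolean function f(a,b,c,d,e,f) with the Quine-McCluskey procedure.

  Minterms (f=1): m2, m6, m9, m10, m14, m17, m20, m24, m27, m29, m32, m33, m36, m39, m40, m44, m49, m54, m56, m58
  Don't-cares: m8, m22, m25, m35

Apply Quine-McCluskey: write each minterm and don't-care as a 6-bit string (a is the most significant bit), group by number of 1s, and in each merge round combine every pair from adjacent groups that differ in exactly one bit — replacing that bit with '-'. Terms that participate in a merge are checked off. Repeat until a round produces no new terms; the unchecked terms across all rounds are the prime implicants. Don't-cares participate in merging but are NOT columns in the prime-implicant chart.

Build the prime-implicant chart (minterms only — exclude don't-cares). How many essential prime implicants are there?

[col 0] 000010*, 000110*, 001000*, 001001*, 001010*, 001110*, 010001*, 010100*, 010110*, 011000*, 011001*, 011011*, 011101*, 100000*, 100001*, 100011*, 100100*, 100111*, 101000*, 101100*, 110001*, 110110*, 111000*, 111010*
[col 1] -01000*, -10001, -10110, -11000*, 0-0110, 0-1000*, 0-1001*, 00-010*, 00-110*, 000-10*, 001-10*, 0010-0, 00100-*, 01-001, 0101-0, 011-01, 0110-1, 01100-*, 1-0001, 1-1000*, 10-000*, 10-100*, 100-00*, 100-11, 1000-1, 10000-, 101-00*, 1110-0
[col 2] --1000, 0-100-, 00--10, 10--00
Prime implicants: --1000, -10001, -10110, 0-0110, 0-100-, 00--10, 0010-0, 01-001, 0101-0, 011-01, 0110-1, 1-0001, 10--00, 100-11, 1000-1, 10000-, 1110-0
PI chart (minterm → PIs covering it):
  2 | 00--10  (sole → essential)
  6 | 0-0110,00--10
  9 | 0-100-  (sole → essential)
  10 | 00--10,0010-0
  14 | 00--10  (sole → essential)
  17 | -10001,01-001
  20 | 0101-0  (sole → essential)
  24 | --1000,0-100-
  27 | 0110-1  (sole → essential)
  29 | 011-01  (sole → essential)
  32 | 10--00,10000-
  33 | 1-0001,1000-1,10000-
  36 | 10--00  (sole → essential)
  39 | 100-11  (sole → essential)
  40 | --1000,10--00
  44 | 10--00  (sole → essential)
  49 | -10001,1-0001
  54 | -10110  (sole → essential)
  56 | --1000,1110-0
  58 | 1110-0  (sole → essential)
Essential prime implicants: -10110, 0-100-, 00--10, 0101-0, 011-01, 0110-1, 10--00, 100-11, 1110-0

9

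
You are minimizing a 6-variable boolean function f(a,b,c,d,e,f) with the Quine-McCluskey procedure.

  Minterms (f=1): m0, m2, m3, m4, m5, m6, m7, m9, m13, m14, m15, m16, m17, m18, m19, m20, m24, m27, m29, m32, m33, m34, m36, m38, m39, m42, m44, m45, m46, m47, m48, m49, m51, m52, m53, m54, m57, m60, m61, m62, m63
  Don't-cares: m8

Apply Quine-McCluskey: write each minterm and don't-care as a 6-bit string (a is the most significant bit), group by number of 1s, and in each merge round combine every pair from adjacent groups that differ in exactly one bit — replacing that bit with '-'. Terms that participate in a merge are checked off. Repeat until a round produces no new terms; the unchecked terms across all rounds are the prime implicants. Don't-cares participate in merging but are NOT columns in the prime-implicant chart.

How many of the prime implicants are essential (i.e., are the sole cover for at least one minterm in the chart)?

size-2^0 implicants → 000000(✓)  000010(✓)  000011(✓)  000100(✓)  000101(✓)  000110(✓)  000111(✓)  001000(✓)  001001(✓)  001101(✓)  001110(✓)  001111(✓)  010000(✓)  010001(✓)  010010(✓)  010011(✓)  010100(✓)  011000(✓)  011011(✓)  011101(✓)  100000(✓)  100001(✓)  100010(✓)  100100(✓)  100110(✓)  100111(✓)  101010(✓)  101100(✓)  101101(✓)  101110(✓)  101111(✓)  110000(✓)  110001(✓)  110011(✓)  110100(✓)  110101(✓)  110110(✓)  111001(✓)  111100(✓)  111101(✓)  111110(✓)  111111(✓)
size-2^1 implicants → -00000(✓)  -00010(✓)  -00100(✓)  -00110(✓)  -00111(✓)  -01101(✓)  -01110(✓)  -01111(✓)  -10000(✓)  -10001(✓)  -10011(✓)  -10100(✓)  -11101(✓)  0-0000(✓)  0-0010(✓)  0-0011(✓)  0-0100(✓)  0-1000(✓)  0-1101(✓)  00-000(✓)  00-101(✓)  00-110(✓)  00-111(✓)  000-00(✓)  000-10(✓)  000-11(✓)  0000-0(✓)  00001-(✓)  0001-0(✓)  0001-1(✓)  00010-(✓)  00011-(✓)  001-01  00100-  0011-1(✓)  00111-(✓)  01-000(✓)  01-011  010-00(✓)  0100-0(✓)  0100-1(✓)  01000-(✓)  01001-(✓)  1-0000(✓)  1-0001(✓)  1-0100(✓)  1-0110(✓)  1-1100(✓)  1-1101(✓)  1-1110(✓)  1-1111(✓)  10-010(✓)  10-100(✓)  10-110(✓)  10-111(✓)  100-00(✓)  100-10(✓)  1000-0(✓)  10000-(✓)  1001-0(✓)  10011-(✓)  101-10(✓)  1011-0(✓)  1011-1(✓)  10110-(✓)  10111-(✓)  11-001(✓)  11-100(✓)  11-101(✓)  11-110(✓)  110-00(✓)  110-01(✓)  1100-1(✓)  11000-(✓)  1101-0(✓)  11010-(✓)  111-01(✓)  1111-0(✓)  1111-1(✓)  11110-(✓)  11111-(✓)
size-2^2 implicants → --0000(✓)  --0100(✓)  --1101  -0-110(✓)  -0-111(✓)  -00-00(✓)  -00-10(✓)  -000-0(✓)  -001-0(✓)  -0011-(✓)  -011-1  -0111-(✓)  -10-00(✓)  -100-1  -1000-  0--000  0-0-00(✓)  0-00-0  0-001-  00-1-1  00-11-(✓)  000--0(✓)  000-1-  0001--  0100--  1--100(✓)  1--110(✓)  1-0-00(✓)  1-000-  1-01-0(✓)  1-11-0(✓)  1-11-1(✓)  1-110-(✓)  1-111-(✓)  10--10  10-1-0(✓)  10-11-(✓)  100--0(✓)  1011--(✓)  11--01  11-1-0(✓)  11-10-  110-0-  1111--(✓)
size-2^3 implicants → --0-00  -0-11-  -00--0  1--1-0  1-11--
Unchecked terms (primes): --0-00, --1101, -0-11-, -00--0, -011-1, -100-1, -1000-, 0--000, 0-00-0, 0-001-, 00-1-1, 000-1-, 0001--, 001-01, 00100-, 01-011, 0100--, 1--1-0, 1-000-, 1-11--, 10--10, 11--01, 11-10-, 110-0-
Minterm coverage:
  m0 ⊆ --0-00,-00--0,0--000,0-00-0
  m2 ⊆ -00--0,0-00-0,0-001-,000-1-
  m3 ⊆ 0-001-,000-1-
  m4 ⊆ --0-00,-00--0,0001--
  m5 ⊆ 00-1-1,0001--
  m6 ⊆ -0-11-,-00--0,000-1-,0001--
  m7 ⊆ -0-11-,00-1-1,000-1-,0001--
  m9 ⊆ 001-01,00100-
  m13 ⊆ --1101,-011-1,00-1-1,001-01
  m14 ⊆ -0-11- [E]
  m15 ⊆ -0-11-,-011-1,00-1-1
  m16 ⊆ --0-00,-1000-,0--000,0-00-0,0100--
  m17 ⊆ -100-1,-1000-,0100--
  m18 ⊆ 0-00-0,0-001-,0100--
  m19 ⊆ -100-1,0-001-,01-011,0100--
  m20 ⊆ --0-00 [E]
  m24 ⊆ 0--000 [E]
  m27 ⊆ 01-011 [E]
  m29 ⊆ --1101 [E]
  m32 ⊆ --0-00,-00--0,1-000-
  m33 ⊆ 1-000- [E]
  m34 ⊆ -00--0,10--10
  m36 ⊆ --0-00,-00--0,1--1-0
  m38 ⊆ -0-11-,-00--0,1--1-0,10--10
  m39 ⊆ -0-11- [E]
  m42 ⊆ 10--10 [E]
  m44 ⊆ 1--1-0,1-11--
  m45 ⊆ --1101,-011-1,1-11--
  m46 ⊆ -0-11-,1--1-0,1-11--,10--10
  m47 ⊆ -0-11-,-011-1,1-11--
  m48 ⊆ --0-00,-1000-,1-000-,110-0-
  m49 ⊆ -100-1,-1000-,1-000-,11--01,110-0-
  m51 ⊆ -100-1 [E]
  m52 ⊆ --0-00,1--1-0,11-10-,110-0-
  m53 ⊆ 11--01,11-10-,110-0-
  m54 ⊆ 1--1-0 [E]
  m57 ⊆ 11--01 [E]
  m60 ⊆ 1--1-0,1-11--,11-10-
  m61 ⊆ --1101,1-11--,11--01,11-10-
  m62 ⊆ 1--1-0,1-11--
  m63 ⊆ 1-11-- [E]
E = {--0-00, --1101, -0-11-, -100-1, 0--000, 01-011, 1--1-0, 1-000-, 1-11--, 10--10, 11--01}

11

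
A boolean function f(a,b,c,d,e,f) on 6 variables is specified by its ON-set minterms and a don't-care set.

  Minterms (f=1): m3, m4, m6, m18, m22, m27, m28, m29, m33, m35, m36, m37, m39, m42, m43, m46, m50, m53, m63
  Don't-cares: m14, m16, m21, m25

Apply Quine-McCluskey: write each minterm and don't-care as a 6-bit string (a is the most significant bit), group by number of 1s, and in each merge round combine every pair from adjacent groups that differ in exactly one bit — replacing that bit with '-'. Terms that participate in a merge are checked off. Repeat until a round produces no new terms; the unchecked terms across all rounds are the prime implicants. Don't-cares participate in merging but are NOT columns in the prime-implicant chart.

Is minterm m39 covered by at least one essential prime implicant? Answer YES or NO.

YES

size-2^0 implicants → 000011(✓)  000100(✓)  000110(✓)  001110(✓)  010000(✓)  010010(✓)  010101(✓)  010110(✓)  011001(✓)  011011(✓)  011100(✓)  011101(✓)  100001(✓)  100011(✓)  100100(✓)  100101(✓)  100111(✓)  101010(✓)  101011(✓)  101110(✓)  110010(✓)  110101(✓)  111111
size-2^1 implicants → -00011  -00100  -01110  -10010  -10101  0-0110  00-110  0001-0  01-101  010-10  0100-0  011-01  0110-1  01110-  1-0101  10-011  100-01(✓)  100-11(✓)  1000-1(✓)  1001-1(✓)  10010-  101-10  10101-
size-2^2 implicants → 100--1
Unchecked terms (primes): -00011, -00100, -01110, -10010, -10101, 0-0110, 00-110, 0001-0, 01-101, 010-10, 0100-0, 011-01, 0110-1, 01110-, 1-0101, 10-011, 100--1, 10010-, 101-10, 10101-, 111111
Minterm coverage:
  m3 ⊆ -00011 [E]
  m4 ⊆ -00100,0001-0
  m6 ⊆ 0-0110,00-110,0001-0
  m18 ⊆ -10010,010-10,0100-0
  m22 ⊆ 0-0110,010-10
  m27 ⊆ 0110-1 [E]
  m28 ⊆ 01110- [E]
  m29 ⊆ 01-101,011-01,01110-
  m33 ⊆ 100--1 [E]
  m35 ⊆ -00011,10-011,100--1
  m36 ⊆ -00100,10010-
  m37 ⊆ 1-0101,100--1,10010-
  m39 ⊆ 100--1 [E]
  m42 ⊆ 101-10,10101-
  m43 ⊆ 10-011,10101-
  m46 ⊆ -01110,101-10
  m50 ⊆ -10010 [E]
  m53 ⊆ -10101,1-0101
  m63 ⊆ 111111 [E]
E = {-00011, -10010, 0110-1, 01110-, 100--1, 111111}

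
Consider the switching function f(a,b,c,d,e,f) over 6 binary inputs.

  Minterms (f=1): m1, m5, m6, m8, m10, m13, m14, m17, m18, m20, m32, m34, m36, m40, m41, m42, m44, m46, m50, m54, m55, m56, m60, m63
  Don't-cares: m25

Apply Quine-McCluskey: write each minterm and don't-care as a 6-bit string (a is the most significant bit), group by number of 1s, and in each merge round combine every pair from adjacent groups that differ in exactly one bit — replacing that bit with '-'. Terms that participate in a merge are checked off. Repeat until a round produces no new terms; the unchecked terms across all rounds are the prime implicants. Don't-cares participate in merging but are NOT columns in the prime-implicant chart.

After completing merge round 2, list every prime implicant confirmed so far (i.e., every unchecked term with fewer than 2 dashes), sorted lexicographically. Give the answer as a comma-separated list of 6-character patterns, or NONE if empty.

-10010, 0-0001, 00-101, 00-110, 000-01, 01-001, 010100, 1-0010, 10100-, 11-111, 110-10, 11011-

Round 0: 000001✓ 000101✓ 000110✓ 001000✓ 001010✓ 001101✓ 001110✓ 010001✓ 010010✓ 010100 011001✓ 100000✓ 100010✓ 100100✓ 101000✓ 101001✓ 101010✓ 101100✓ 101110✓ 110010✓ 110110✓ 110111✓ 111000✓ 111100✓ 111111✓
Round 1: -01000✓ -01010✓ -01110✓ -10010 0-0001 00-101 00-110 000-01 001-10✓ 0010-0✓ 01-001 1-0010 1-1000✓ 1-1100✓ 10-000✓ 10-010✓ 10-100✓ 100-00✓ 1000-0✓ 101-00✓ 101-10✓ 1010-0✓ 10100- 1011-0✓ 11-111 110-10 11011- 111-00✓
Round 2: -01-10 -010-0 1-1-00 10--00 10-0-0 101--0
PIs = {-01-10, -010-0, -10010, 0-0001, 00-101, 00-110, 000-01, 01-001, 010100, 1-0010, 1-1-00, 10--00, 10-0-0, 101--0, 10100-, 11-111, 110-10, 11011-}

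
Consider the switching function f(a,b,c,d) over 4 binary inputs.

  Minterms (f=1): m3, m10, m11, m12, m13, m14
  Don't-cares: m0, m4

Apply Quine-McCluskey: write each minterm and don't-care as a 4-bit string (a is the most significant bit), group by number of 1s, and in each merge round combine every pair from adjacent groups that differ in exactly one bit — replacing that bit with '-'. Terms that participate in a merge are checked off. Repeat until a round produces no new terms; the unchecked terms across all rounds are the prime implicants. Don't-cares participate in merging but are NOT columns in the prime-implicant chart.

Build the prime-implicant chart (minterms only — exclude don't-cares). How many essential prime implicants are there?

Round 0: 0000✓ 0011✓ 0100✓ 1010✓ 1011✓ 1100✓ 1101✓ 1110✓
Round 1: -011 -100 0-00 1-10 101- 11-0 110-
PIs = {-011, -100, 0-00, 1-10, 101-, 11-0, 110-}
Coverage chart:
  m3: -011 ←essential
  m10: 1-10,101-
  m11: -011,101-
  m12: -100,11-0,110-
  m13: 110- ←essential
  m14: 1-10,11-0
Essential: -011, 110-

2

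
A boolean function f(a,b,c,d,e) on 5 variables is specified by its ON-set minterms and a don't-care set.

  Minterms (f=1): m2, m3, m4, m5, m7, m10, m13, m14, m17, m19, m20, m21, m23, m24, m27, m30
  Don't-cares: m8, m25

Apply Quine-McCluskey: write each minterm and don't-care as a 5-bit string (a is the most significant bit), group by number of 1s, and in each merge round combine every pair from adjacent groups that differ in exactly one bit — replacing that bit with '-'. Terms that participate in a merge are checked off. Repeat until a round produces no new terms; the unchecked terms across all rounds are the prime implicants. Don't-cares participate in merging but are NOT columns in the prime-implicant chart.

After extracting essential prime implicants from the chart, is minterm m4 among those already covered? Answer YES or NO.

YES

size-2^0 implicants → 00010(✓)  00011(✓)  00100(✓)  00101(✓)  00111(✓)  01000(✓)  01010(✓)  01101(✓)  01110(✓)  10001(✓)  10011(✓)  10100(✓)  10101(✓)  10111(✓)  11000(✓)  11001(✓)  11011(✓)  11110(✓)
size-2^1 implicants → -0011(✓)  -0100(✓)  -0101(✓)  -0111(✓)  -1000  -1110  0-010  0-101  00-11(✓)  0001-  001-1(✓)  0010-(✓)  01-10  010-0  1-001(✓)  1-011(✓)  10-01(✓)  10-11(✓)  100-1(✓)  101-1(✓)  1010-(✓)  110-1(✓)  1100-
size-2^2 implicants → -0-11  -01-1  -010-  1-0-1  10--1
Unchecked terms (primes): -0-11, -01-1, -010-, -1000, -1110, 0-010, 0-101, 0001-, 01-10, 010-0, 1-0-1, 10--1, 1100-
Minterm coverage:
  m2 ⊆ 0-010,0001-
  m3 ⊆ -0-11,0001-
  m4 ⊆ -010- [E]
  m5 ⊆ -01-1,-010-,0-101
  m7 ⊆ -0-11,-01-1
  m10 ⊆ 0-010,01-10,010-0
  m13 ⊆ 0-101 [E]
  m14 ⊆ -1110,01-10
  m17 ⊆ 1-0-1,10--1
  m19 ⊆ -0-11,1-0-1,10--1
  m20 ⊆ -010- [E]
  m21 ⊆ -01-1,-010-,10--1
  m23 ⊆ -0-11,-01-1,10--1
  m24 ⊆ -1000,1100-
  m27 ⊆ 1-0-1 [E]
  m30 ⊆ -1110 [E]
E = {-010-, -1110, 0-101, 1-0-1}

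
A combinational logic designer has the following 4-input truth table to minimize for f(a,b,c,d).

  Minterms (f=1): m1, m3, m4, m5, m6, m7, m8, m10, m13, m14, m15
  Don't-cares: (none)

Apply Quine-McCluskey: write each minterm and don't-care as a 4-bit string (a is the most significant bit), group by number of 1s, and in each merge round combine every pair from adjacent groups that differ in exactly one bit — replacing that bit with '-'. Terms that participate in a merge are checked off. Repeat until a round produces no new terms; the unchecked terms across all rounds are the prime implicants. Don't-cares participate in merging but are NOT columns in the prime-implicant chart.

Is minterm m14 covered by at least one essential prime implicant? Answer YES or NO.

[col 0] 0001*, 0011*, 0100*, 0101*, 0110*, 0111*, 1000*, 1010*, 1101*, 1110*, 1111*
[col 1] -101*, -110*, -111*, 0-01*, 0-11*, 00-1*, 01-0*, 01-1*, 010-*, 011-*, 1-10, 10-0, 11-1*, 111-*
[col 2] -1-1, -11-, 0--1, 01--
Prime implicants: -1-1, -11-, 0--1, 01--, 1-10, 10-0
PI chart (minterm → PIs covering it):
  1 | 0--1  (sole → essential)
  3 | 0--1  (sole → essential)
  4 | 01--  (sole → essential)
  5 | -1-1,0--1,01--
  6 | -11-,01--
  7 | -1-1,-11-,0--1,01--
  8 | 10-0  (sole → essential)
  10 | 1-10,10-0
  13 | -1-1  (sole → essential)
  14 | -11-,1-10
  15 | -1-1,-11-
Essential prime implicants: -1-1, 0--1, 01--, 10-0

NO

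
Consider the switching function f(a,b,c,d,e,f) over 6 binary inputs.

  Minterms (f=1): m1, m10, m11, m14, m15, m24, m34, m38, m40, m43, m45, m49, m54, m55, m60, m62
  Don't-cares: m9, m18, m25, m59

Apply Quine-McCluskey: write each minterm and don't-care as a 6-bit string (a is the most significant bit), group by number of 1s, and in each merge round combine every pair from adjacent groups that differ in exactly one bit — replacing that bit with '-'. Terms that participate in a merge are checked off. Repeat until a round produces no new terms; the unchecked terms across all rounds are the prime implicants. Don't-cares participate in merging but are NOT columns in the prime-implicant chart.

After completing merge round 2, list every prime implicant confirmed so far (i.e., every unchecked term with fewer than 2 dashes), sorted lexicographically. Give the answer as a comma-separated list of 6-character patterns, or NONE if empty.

[col 0] 000001*, 001001*, 001010*, 001011*, 001110*, 001111*, 010010, 011000*, 011001*, 100010*, 100110*, 101000, 101011*, 101101, 110001, 110110*, 110111*, 111011*, 111100*, 111110*
[col 1] -01011, 0-1001, 00-001, 001-10*, 001-11*, 0010-1, 00101-*, 00111-*, 01100-, 1-0110, 1-1011, 100-10, 11-110, 11011-, 1111-0
[col 2] 001-1-
Prime implicants: -01011, 0-1001, 00-001, 001-1-, 0010-1, 010010, 01100-, 1-0110, 1-1011, 100-10, 101000, 101101, 11-110, 110001, 11011-, 1111-0

-01011, 0-1001, 00-001, 0010-1, 010010, 01100-, 1-0110, 1-1011, 100-10, 101000, 101101, 11-110, 110001, 11011-, 1111-0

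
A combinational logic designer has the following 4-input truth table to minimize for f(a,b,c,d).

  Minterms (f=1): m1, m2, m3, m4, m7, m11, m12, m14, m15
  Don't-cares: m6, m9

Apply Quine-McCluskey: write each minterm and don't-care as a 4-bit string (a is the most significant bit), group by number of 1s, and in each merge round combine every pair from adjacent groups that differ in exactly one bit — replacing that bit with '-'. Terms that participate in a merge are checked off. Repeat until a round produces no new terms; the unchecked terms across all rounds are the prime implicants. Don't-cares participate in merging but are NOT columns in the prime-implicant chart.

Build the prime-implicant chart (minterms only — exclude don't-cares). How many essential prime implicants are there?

3

[col 0] 0001*, 0010*, 0011*, 0100*, 0110*, 0111*, 1001*, 1011*, 1100*, 1110*, 1111*
[col 1] -001*, -011*, -100*, -110*, -111*, 0-10*, 0-11*, 00-1*, 001-*, 01-0*, 011-*, 1-11*, 10-1*, 11-0*, 111-*
[col 2] --11, -0-1, -1-0, -11-, 0-1-
Prime implicants: --11, -0-1, -1-0, -11-, 0-1-
PI chart (minterm → PIs covering it):
  1 | -0-1  (sole → essential)
  2 | 0-1-  (sole → essential)
  3 | --11,-0-1,0-1-
  4 | -1-0  (sole → essential)
  7 | --11,-11-,0-1-
  11 | --11,-0-1
  12 | -1-0  (sole → essential)
  14 | -1-0,-11-
  15 | --11,-11-
Essential prime implicants: -0-1, -1-0, 0-1-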